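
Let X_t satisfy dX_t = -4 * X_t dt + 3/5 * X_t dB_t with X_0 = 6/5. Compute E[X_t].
E[X_t] = 6*exp(-4*t)/5

For GBM dX = mu X dt + sigma X dB with X_0 = x_0, apply Itô to Y = log X: dY = (mu - sigma^2/2) dt + sigma dB, so Y_t = log(x_0) + (mu - sigma^2/2) t + sigma B_t and hence X_t = x_0 * exp((mu - sigma^2/2) t + sigma B_t).
With mu = -4, sigma = 3/5, x_0 = 6/5, this gives:
  X_t = 6/5 * exp((-209/50) * t + (3/5) * B_t).
Since sigma*B_t ~ Normal(0, sigma^2 t), E[exp(sigma*B_t)] = exp(sigma^2 t / 2); so E[X_t] = x_0 * exp((mu - sigma^2/2) t) * exp(sigma^2 t / 2) = x_0 * exp(mu t) = 6*exp(-4*t)/5.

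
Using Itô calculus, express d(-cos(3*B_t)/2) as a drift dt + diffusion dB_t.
d(-cos(3*B_t)/2) = (9*cos(3*B_t)/4) dt + (3*sin(3*B_t)/2) dB_t

Itô's formula for f(B_t) gives d f(B_t) = f'(B_t) dB_t + (1/2) f''(B_t) dt. Compute derivatives of f(x) = -cos(3*x)/2:
  f'(x)  = 3*sin(3*x)/2
  f''(x) = 9*cos(3*x)/2
Substitute x = B_t and multiply the f'' term by 1/2:
  drift     = (1/2) * (9*cos(3*x)/2) evaluated at B_t = 9*cos(3*B_t)/4
  diffusion = (3*sin(3*x)/2) evaluated at B_t = 3*sin(3*B_t)/2
Therefore d(-cos(3*B_t)/2) = (9*cos(3*B_t)/4) dt + (3*sin(3*B_t)/2) dB_t.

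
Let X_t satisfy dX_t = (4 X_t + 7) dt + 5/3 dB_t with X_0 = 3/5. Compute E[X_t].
E[X_t] = 47*exp(4*t)/20 - 7/4

Taking expectations and using E[dB_t] = 0, the mean m(t) = E[X_t] satisfies the ODE m'(t) = a m(t) + b with m(0) = x_0. With a = 4, b = 7, x_0 = 3/5, the solution is
  m(t) = x_0 * exp(a t) + (b/a) * (exp(a t) - 1)
       = (3/5) * exp(4 t) + (7/4) * (exp(4 t) - 1)
       = 47*exp(4*t)/20 - 7/4.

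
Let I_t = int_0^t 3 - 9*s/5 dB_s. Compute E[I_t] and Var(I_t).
E[I_t] = 0; Var(I_t) = 9*t*(3*t^2 - 15*t + 25)/25

The Itô integral of a deterministic integrand f(s) has mean 0 because each increment f(s) * (B_{s+ds} - B_s) has mean 0. By the Itô isometry:
  Var( int_0^t f(s) dB_s ) = E[ (int_0^t f(s) dB_s)^2 ] = int_0^t f(s)^2 ds.
Here f(s) = 3 - 9*s/5, so f(s)^2 = 9*(3*s - 5)^2/25. Integrate:
  int_0^t (9*(3*s - 5)^2/25) ds = 9*t*(3*t^2 - 15*t + 25)/25.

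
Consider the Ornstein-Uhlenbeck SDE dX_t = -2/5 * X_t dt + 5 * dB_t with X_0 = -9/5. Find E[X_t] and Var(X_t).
E[X_t] = -9*exp(-2*t/5)/5; Var(X_t) = 125/4 - 125*exp(-4*t/5)/4

The OU SDE dX = -theta X dt + sigma dB admits the integrating factor exp(theta t): d(exp(theta t) X_t) = sigma exp(theta t) dB_t. Integrating from 0 to t:
  X_t = x_0 * exp(-theta t) + sigma * int_0^t exp(-theta (t-s)) dB_s.
The Itô integral has mean 0 and (by the Itô isometry) variance sigma^2 * int_0^t exp(-2 theta (t - s)) ds = sigma^2 * (1 - exp(-2 theta t)) / (2 theta).
With theta = 2/5, sigma = 5, x_0 = -9/5:
  E[X_t] = -9/5 * exp(-2/5 t) = -9*exp(-2*t/5)/5
  Var(X_t) = (5)^2 * (1 - exp(-2*2/5 t)) / (2 * 2/5) = 125/4 - 125*exp(-4*t/5)/4.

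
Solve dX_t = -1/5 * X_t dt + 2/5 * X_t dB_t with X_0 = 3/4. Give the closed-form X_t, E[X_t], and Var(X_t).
X_t = 3/4 * exp((-7/25) t + (2/5) B_t); E[X_t] = 3*exp(-t/5)/4; Var(X_t) = (9*exp(4*t/25) - 9)*exp(-2*t/5)/16

For GBM dX = mu X dt + sigma X dB with X_0 = x_0, apply Itô to Y = log X: dY = (mu - sigma^2/2) dt + sigma dB, so Y_t = log(x_0) + (mu - sigma^2/2) t + sigma B_t and hence X_t = x_0 * exp((mu - sigma^2/2) t + sigma B_t).
With mu = -1/5, sigma = 2/5, x_0 = 3/4, this gives:
  X_t = 3/4 * exp((-7/25) * t + (2/5) * B_t).
Since sigma*B_t ~ Normal(0, sigma^2 t), E[exp(sigma*B_t)] = exp(sigma^2 t / 2); so E[X_t] = x_0 * exp((mu - sigma^2/2) t) * exp(sigma^2 t / 2) = x_0 * exp(mu t) = 3*exp(-t/5)/4.
Var(X_t) = E[X_t^2] - (E[X_t])^2 = x_0^2 * exp(2 mu t) * (exp(sigma^2 t) - 1) = (9*exp(4*t/25) - 9)*exp(-2*t/5)/16.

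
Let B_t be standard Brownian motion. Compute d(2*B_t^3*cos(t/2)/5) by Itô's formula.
d(2*B_t^3*cos(t/2)/5) = (B_t*(-B_t^2*sin(t/2) + 6*cos(t/2))/5) dt + (6*B_t^2*cos(t/2)/5) dB_t

Itô's formula for f(t, x): d f(t, B_t) = (f_t + (1/2) f_xx) dt + f_x dB_t. Compute partials of f(t, x) = 2*x^3*cos(t/2)/5:
  f_t(t,x)  = -x^3*sin(t/2)/5
  f_x(t,x)  = 6*x^2*cos(t/2)/5
  f_xx(t,x) = 12*x*cos(t/2)/5
Assemble drift = f_t + (1/2) f_xx = x*(-x^2*sin(t/2) + 6*cos(t/2))/5 and diffusion = f_x = 6*x^2*cos(t/2)/5. Substituting x = B_t:
  d(2*B_t^3*cos(t/2)/5) = (B_t*(-B_t^2*sin(t/2) + 6*cos(t/2))/5) dt + (6*B_t^2*cos(t/2)/5) dB_t.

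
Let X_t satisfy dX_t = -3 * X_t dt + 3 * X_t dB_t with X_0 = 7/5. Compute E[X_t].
E[X_t] = 7*exp(-3*t)/5

For GBM dX = mu X dt + sigma X dB with X_0 = x_0, apply Itô to Y = log X: dY = (mu - sigma^2/2) dt + sigma dB, so Y_t = log(x_0) + (mu - sigma^2/2) t + sigma B_t and hence X_t = x_0 * exp((mu - sigma^2/2) t + sigma B_t).
With mu = -3, sigma = 3, x_0 = 7/5, this gives:
  X_t = 7/5 * exp((-15/2) * t + (3) * B_t).
Since sigma*B_t ~ Normal(0, sigma^2 t), E[exp(sigma*B_t)] = exp(sigma^2 t / 2); so E[X_t] = x_0 * exp((mu - sigma^2/2) t) * exp(sigma^2 t / 2) = x_0 * exp(mu t) = 7*exp(-3*t)/5.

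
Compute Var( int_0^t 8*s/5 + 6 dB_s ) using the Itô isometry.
Var = 4*t*(16*t^2 + 180*t + 675)/75

The Itô integral of a deterministic integrand f(s) has mean 0 because each increment f(s) * (B_{s+ds} - B_s) has mean 0. By the Itô isometry:
  Var( int_0^t f(s) dB_s ) = E[ (int_0^t f(s) dB_s)^2 ] = int_0^t f(s)^2 ds.
Here f(s) = 8*s/5 + 6, so f(s)^2 = 4*(4*s + 15)^2/25. Integrate:
  int_0^t (4*(4*s + 15)^2/25) ds = 4*t*(16*t^2 + 180*t + 675)/75.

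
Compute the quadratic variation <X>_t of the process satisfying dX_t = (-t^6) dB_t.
<X>_t = t^13/13

For an Itô process dX_t = a(t) dt + b(t) dB_t, the quadratic variation is <X>_t = int_0^t b(s)^2 ds (the drift term does not contribute). Here b(s) = -s^6, so
  b(s)^2 = s^12.
Integrating from 0 to t:
  <X>_t = int_0^t (s^12) ds = t^13/13.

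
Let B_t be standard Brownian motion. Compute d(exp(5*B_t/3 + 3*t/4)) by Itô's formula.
d(exp(5*B_t/3 + 3*t/4)) = (77*exp(5*B_t/3 + 3*t/4)/36) dt + (5*exp(5*B_t/3 + 3*t/4)/3) dB_t

Itô's formula for f(t, x): d f(t, B_t) = (f_t + (1/2) f_xx) dt + f_x dB_t. Compute partials of f(t, x) = exp(3*t/4 + 5*x/3):
  f_t(t,x)  = 3*exp(3*t/4 + 5*x/3)/4
  f_x(t,x)  = 5*exp(3*t/4 + 5*x/3)/3
  f_xx(t,x) = 25*exp(3*t/4 + 5*x/3)/9
Assemble drift = f_t + (1/2) f_xx = 77*exp(3*t/4 + 5*x/3)/36 and diffusion = f_x = 5*exp(3*t/4 + 5*x/3)/3. Substituting x = B_t:
  d(exp(5*B_t/3 + 3*t/4)) = (77*exp(5*B_t/3 + 3*t/4)/36) dt + (5*exp(5*B_t/3 + 3*t/4)/3) dB_t.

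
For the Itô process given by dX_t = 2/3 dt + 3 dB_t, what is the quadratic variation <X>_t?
<X>_t = 9*t

For an Itô process dX_t = a(t) dt + b(t) dB_t, the quadratic variation is <X>_t = int_0^t b(s)^2 ds (the drift term does not contribute). Here b(s) = 3, so
  b(s)^2 = 9.
Integrating from 0 to t:
  <X>_t = int_0^t (9) ds = 9*t.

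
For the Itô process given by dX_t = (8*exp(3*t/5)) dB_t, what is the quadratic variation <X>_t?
<X>_t = 160*exp(6*t/5)/3 - 160/3

For an Itô process dX_t = a(t) dt + b(t) dB_t, the quadratic variation is <X>_t = int_0^t b(s)^2 ds (the drift term does not contribute). Here b(s) = 8*exp(3*s/5), so
  b(s)^2 = 64*exp(6*s/5).
Integrating from 0 to t:
  <X>_t = int_0^t (64*exp(6*s/5)) ds = 160*exp(6*t/5)/3 - 160/3.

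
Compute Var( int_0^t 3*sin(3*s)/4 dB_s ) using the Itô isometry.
Var = 9*t/32 - 3*sin(6*t)/64

The Itô integral of a deterministic integrand f(s) has mean 0 because each increment f(s) * (B_{s+ds} - B_s) has mean 0. By the Itô isometry:
  Var( int_0^t f(s) dB_s ) = E[ (int_0^t f(s) dB_s)^2 ] = int_0^t f(s)^2 ds.
Here f(s) = 3*sin(3*s)/4, so f(s)^2 = 9*sin(3*s)^2/16. Integrate:
  int_0^t (9*sin(3*s)^2/16) ds = 9*t/32 - 3*sin(6*t)/64.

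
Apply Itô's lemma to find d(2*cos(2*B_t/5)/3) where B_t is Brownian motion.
d(2*cos(2*B_t/5)/3) = (-4*cos(2*B_t/5)/75) dt + (-4*sin(2*B_t/5)/15) dB_t

Itô's formula for f(B_t) gives d f(B_t) = f'(B_t) dB_t + (1/2) f''(B_t) dt. Compute derivatives of f(x) = 2*cos(2*x/5)/3:
  f'(x)  = -4*sin(2*x/5)/15
  f''(x) = -8*cos(2*x/5)/75
Substitute x = B_t and multiply the f'' term by 1/2:
  drift     = (1/2) * (-8*cos(2*x/5)/75) evaluated at B_t = -4*cos(2*B_t/5)/75
  diffusion = (-4*sin(2*x/5)/15) evaluated at B_t = -4*sin(2*B_t/5)/15
Therefore d(2*cos(2*B_t/5)/3) = (-4*cos(2*B_t/5)/75) dt + (-4*sin(2*B_t/5)/15) dB_t.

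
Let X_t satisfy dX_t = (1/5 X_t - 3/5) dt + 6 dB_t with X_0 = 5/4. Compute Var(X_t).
Var(X_t) = 90*exp(2*t/5) - 90

The variance V(t) = Var(X_t) satisfies V'(t) = 2 a V(t) + c^2 with V(0) = 0 (drift coefficient is linear in X, diffusion is constant). With a = 1/5, c = 6, the solution is
  V(t) = (c^2 / (2 a)) * (exp(2 a t) - 1)
       = (6^2 / (2*(1/5))) * (exp((2/5) t) - 1)
       = 90*exp(2*t/5) - 90.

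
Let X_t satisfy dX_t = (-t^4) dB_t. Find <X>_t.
<X>_t = t^9/9

For an Itô process dX_t = a(t) dt + b(t) dB_t, the quadratic variation is <X>_t = int_0^t b(s)^2 ds (the drift term does not contribute). Here b(s) = -s^4, so
  b(s)^2 = s^8.
Integrating from 0 to t:
  <X>_t = int_0^t (s^8) ds = t^9/9.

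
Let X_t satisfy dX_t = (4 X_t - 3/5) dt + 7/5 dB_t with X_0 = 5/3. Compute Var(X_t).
Var(X_t) = 49*exp(8*t)/200 - 49/200

The variance V(t) = Var(X_t) satisfies V'(t) = 2 a V(t) + c^2 with V(0) = 0 (drift coefficient is linear in X, diffusion is constant). With a = 4, c = 7/5, the solution is
  V(t) = (c^2 / (2 a)) * (exp(2 a t) - 1)
       = ((7/5)^2 / (2*4)) * (exp(8 t) - 1)
       = 49*exp(8*t)/200 - 49/200.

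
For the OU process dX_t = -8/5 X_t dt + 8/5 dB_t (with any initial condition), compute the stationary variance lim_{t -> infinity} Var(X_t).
lim Var(X_t) = 4/5

The OU SDE dX = -theta X dt + sigma dB admits the integrating factor exp(theta t): d(exp(theta t) X_t) = sigma exp(theta t) dB_t. Integrating from 0 to t gives X_t = x_0 * exp(-theta t) + sigma * int_0^t exp(-theta (t-s)) dB_s for any initial x_0. The Itô integral has variance (by the Itô isometry) sigma^2 * int_0^t exp(-2 theta (t - s)) ds = sigma^2 * (1 - exp(-2 theta t)) / (2 theta), independent of x_0.
With theta = 8/5, sigma = 8/5:
  Var(X_t) = (8/5)^2 * (1 - exp(-2*8/5 t)) / (2 * 8/5) = 4/5 - 4*exp(-16*t/5)/5.
As t -> infinity, exp(-2*8/5 t) -> 0, so the stationary variance is sigma^2 / (2 theta) = 4/5.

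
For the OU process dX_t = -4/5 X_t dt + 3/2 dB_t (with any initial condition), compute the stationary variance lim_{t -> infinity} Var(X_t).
lim Var(X_t) = 45/32

The OU SDE dX = -theta X dt + sigma dB admits the integrating factor exp(theta t): d(exp(theta t) X_t) = sigma exp(theta t) dB_t. Integrating from 0 to t gives X_t = x_0 * exp(-theta t) + sigma * int_0^t exp(-theta (t-s)) dB_s for any initial x_0. The Itô integral has variance (by the Itô isometry) sigma^2 * int_0^t exp(-2 theta (t - s)) ds = sigma^2 * (1 - exp(-2 theta t)) / (2 theta), independent of x_0.
With theta = 4/5, sigma = 3/2:
  Var(X_t) = (3/2)^2 * (1 - exp(-2*4/5 t)) / (2 * 4/5) = 45/32 - 45*exp(-8*t/5)/32.
As t -> infinity, exp(-2*4/5 t) -> 0, so the stationary variance is sigma^2 / (2 theta) = 45/32.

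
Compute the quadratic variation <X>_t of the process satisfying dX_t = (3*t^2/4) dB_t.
<X>_t = 9*t^5/80

For an Itô process dX_t = a(t) dt + b(t) dB_t, the quadratic variation is <X>_t = int_0^t b(s)^2 ds (the drift term does not contribute). Here b(s) = 3*s^2/4, so
  b(s)^2 = 9*s^4/16.
Integrating from 0 to t:
  <X>_t = int_0^t (9*s^4/16) ds = 9*t^5/80.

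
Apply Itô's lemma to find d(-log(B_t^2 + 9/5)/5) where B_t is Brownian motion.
d(-log(B_t^2 + 9/5)/5) = ((5*B_t^2 - 9)/(5*B_t^2 + 9)^2) dt + (-2*B_t/(5*B_t^2 + 9)) dB_t

Itô's formula for f(B_t) gives d f(B_t) = f'(B_t) dB_t + (1/2) f''(B_t) dt. Compute derivatives of f(x) = -log(x^2 + 9/5)/5:
  f'(x)  = -2*x/(5*x^2 + 9)
  f''(x) = 2*(5*x^2 - 9)/(5*x^2 + 9)^2
Substitute x = B_t and multiply the f'' term by 1/2:
  drift     = (1/2) * (2*(5*x^2 - 9)/(5*x^2 + 9)^2) evaluated at B_t = (5*B_t^2 - 9)/(5*B_t^2 + 9)^2
  diffusion = (-2*x/(5*x^2 + 9)) evaluated at B_t = -2*B_t/(5*B_t^2 + 9)
Therefore d(-log(B_t^2 + 9/5)/5) = ((5*B_t^2 - 9)/(5*B_t^2 + 9)^2) dt + (-2*B_t/(5*B_t^2 + 9)) dB_t.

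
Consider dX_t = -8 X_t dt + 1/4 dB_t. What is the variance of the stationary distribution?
lim Var(X_t) = 1/256

The OU SDE dX = -theta X dt + sigma dB admits the integrating factor exp(theta t): d(exp(theta t) X_t) = sigma exp(theta t) dB_t. Integrating from 0 to t gives X_t = x_0 * exp(-theta t) + sigma * int_0^t exp(-theta (t-s)) dB_s for any initial x_0. The Itô integral has variance (by the Itô isometry) sigma^2 * int_0^t exp(-2 theta (t - s)) ds = sigma^2 * (1 - exp(-2 theta t)) / (2 theta), independent of x_0.
With theta = 8, sigma = 1/4:
  Var(X_t) = (1/4)^2 * (1 - exp(-2*8 t)) / (2 * 8) = 1/256 - exp(-16*t)/256.
As t -> infinity, exp(-2*8 t) -> 0, so the stationary variance is sigma^2 / (2 theta) = 1/256.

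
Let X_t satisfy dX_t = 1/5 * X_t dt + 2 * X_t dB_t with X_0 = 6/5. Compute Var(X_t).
Var(X_t) = 36*(exp(4*t) - 1)*exp(2*t/5)/25

For GBM dX = mu X dt + sigma X dB with X_0 = x_0, apply Itô to Y = log X: dY = (mu - sigma^2/2) dt + sigma dB, so Y_t = log(x_0) + (mu - sigma^2/2) t + sigma B_t and hence X_t = x_0 * exp((mu - sigma^2/2) t + sigma B_t).
With mu = 1/5, sigma = 2, x_0 = 6/5, this gives:
  X_t = 6/5 * exp((-9/5) * t + (2) * B_t).
Since sigma*B_t ~ Normal(0, sigma^2 t), E[exp(sigma*B_t)] = exp(sigma^2 t / 2); so E[X_t] = x_0 * exp((mu - sigma^2/2) t) * exp(sigma^2 t / 2) = x_0 * exp(mu t) = 6*exp(t/5)/5.
Var(X_t) = E[X_t^2] - (E[X_t])^2 = x_0^2 * exp(2 mu t) * (exp(sigma^2 t) - 1) = 36*(exp(4*t) - 1)*exp(2*t/5)/25.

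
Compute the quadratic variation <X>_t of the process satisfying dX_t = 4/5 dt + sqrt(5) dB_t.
<X>_t = 5*t

For an Itô process dX_t = a(t) dt + b(t) dB_t, the quadratic variation is <X>_t = int_0^t b(s)^2 ds (the drift term does not contribute). Here b(s) = sqrt(5), so
  b(s)^2 = 5.
Integrating from 0 to t:
  <X>_t = int_0^t (5) ds = 5*t.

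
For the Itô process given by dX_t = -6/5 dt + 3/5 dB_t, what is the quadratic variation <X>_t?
<X>_t = 9*t/25

For an Itô process dX_t = a(t) dt + b(t) dB_t, the quadratic variation is <X>_t = int_0^t b(s)^2 ds (the drift term does not contribute). Here b(s) = 3/5, so
  b(s)^2 = 9/25.
Integrating from 0 to t:
  <X>_t = int_0^t (9/25) ds = 9*t/25.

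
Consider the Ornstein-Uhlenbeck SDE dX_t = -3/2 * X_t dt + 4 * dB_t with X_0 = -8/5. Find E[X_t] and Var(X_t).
E[X_t] = -8*exp(-3*t/2)/5; Var(X_t) = 16/3 - 16*exp(-3*t)/3

The OU SDE dX = -theta X dt + sigma dB admits the integrating factor exp(theta t): d(exp(theta t) X_t) = sigma exp(theta t) dB_t. Integrating from 0 to t:
  X_t = x_0 * exp(-theta t) + sigma * int_0^t exp(-theta (t-s)) dB_s.
The Itô integral has mean 0 and (by the Itô isometry) variance sigma^2 * int_0^t exp(-2 theta (t - s)) ds = sigma^2 * (1 - exp(-2 theta t)) / (2 theta).
With theta = 3/2, sigma = 4, x_0 = -8/5:
  E[X_t] = -8/5 * exp(-3/2 t) = -8*exp(-3*t/2)/5
  Var(X_t) = (4)^2 * (1 - exp(-2*3/2 t)) / (2 * 3/2) = 16/3 - 16*exp(-3*t)/3.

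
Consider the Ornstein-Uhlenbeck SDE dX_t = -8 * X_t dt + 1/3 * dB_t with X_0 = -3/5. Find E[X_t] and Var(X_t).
E[X_t] = -3*exp(-8*t)/5; Var(X_t) = 1/144 - exp(-16*t)/144

The OU SDE dX = -theta X dt + sigma dB admits the integrating factor exp(theta t): d(exp(theta t) X_t) = sigma exp(theta t) dB_t. Integrating from 0 to t:
  X_t = x_0 * exp(-theta t) + sigma * int_0^t exp(-theta (t-s)) dB_s.
The Itô integral has mean 0 and (by the Itô isometry) variance sigma^2 * int_0^t exp(-2 theta (t - s)) ds = sigma^2 * (1 - exp(-2 theta t)) / (2 theta).
With theta = 8, sigma = 1/3, x_0 = -3/5:
  E[X_t] = -3/5 * exp(-8 t) = -3*exp(-8*t)/5
  Var(X_t) = (1/3)^2 * (1 - exp(-2*8 t)) / (2 * 8) = 1/144 - exp(-16*t)/144.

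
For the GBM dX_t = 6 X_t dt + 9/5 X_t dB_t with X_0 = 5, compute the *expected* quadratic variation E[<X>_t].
E[<X>_t] = 675*exp(381*t/25)/127 - 675/127

<X>_t = int_0^t ((9/5) * X_s)^2 ds. Taking expectation inside the integral: E[<X>_t] = (9/5)^2 * int_0^t E[X_s^2] ds. For GBM, E[X_s^2] = x_0^2 * exp((2 mu + sigma^2) s). Integrating:
  E[<X>_t] = (9/5)^2 * 5^2 * (exp((2*6 + (9/5)^2) t) - 1) / (2*6 + (9/5)^2)
           = (9/5)^2 * 5^2 * (exp((381/25) t) - 1) / (381/25) = 675*exp(381*t/25)/127 - 675/127.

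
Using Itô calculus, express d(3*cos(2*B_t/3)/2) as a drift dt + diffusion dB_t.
d(3*cos(2*B_t/3)/2) = (-cos(2*B_t/3)/3) dt + (-sin(2*B_t/3)) dB_t

Itô's formula for f(B_t) gives d f(B_t) = f'(B_t) dB_t + (1/2) f''(B_t) dt. Compute derivatives of f(x) = 3*cos(2*x/3)/2:
  f'(x)  = -sin(2*x/3)
  f''(x) = -2*cos(2*x/3)/3
Substitute x = B_t and multiply the f'' term by 1/2:
  drift     = (1/2) * (-2*cos(2*x/3)/3) evaluated at B_t = -cos(2*B_t/3)/3
  diffusion = (-sin(2*x/3)) evaluated at B_t = -sin(2*B_t/3)
Therefore d(3*cos(2*B_t/3)/2) = (-cos(2*B_t/3)/3) dt + (-sin(2*B_t/3)) dB_t.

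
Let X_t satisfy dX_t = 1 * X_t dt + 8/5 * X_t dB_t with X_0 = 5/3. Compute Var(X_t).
Var(X_t) = 25*(exp(64*t/25) - 1)*exp(2*t)/9

For GBM dX = mu X dt + sigma X dB with X_0 = x_0, apply Itô to Y = log X: dY = (mu - sigma^2/2) dt + sigma dB, so Y_t = log(x_0) + (mu - sigma^2/2) t + sigma B_t and hence X_t = x_0 * exp((mu - sigma^2/2) t + sigma B_t).
With mu = 1, sigma = 8/5, x_0 = 5/3, this gives:
  X_t = 5/3 * exp((-7/25) * t + (8/5) * B_t).
Since sigma*B_t ~ Normal(0, sigma^2 t), E[exp(sigma*B_t)] = exp(sigma^2 t / 2); so E[X_t] = x_0 * exp((mu - sigma^2/2) t) * exp(sigma^2 t / 2) = x_0 * exp(mu t) = 5*exp(t)/3.
Var(X_t) = E[X_t^2] - (E[X_t])^2 = x_0^2 * exp(2 mu t) * (exp(sigma^2 t) - 1) = 25*(exp(64*t/25) - 1)*exp(2*t)/9.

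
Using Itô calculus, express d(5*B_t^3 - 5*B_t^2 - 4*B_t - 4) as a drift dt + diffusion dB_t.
d(5*B_t^3 - 5*B_t^2 - 4*B_t - 4) = (15*B_t - 5) dt + (15*B_t^2 - 10*B_t - 4) dB_t

Itô's formula for f(B_t) gives d f(B_t) = f'(B_t) dB_t + (1/2) f''(B_t) dt. Compute derivatives of f(x) = 5*x^3 - 5*x^2 - 4*x - 4:
  f'(x)  = 15*x^2 - 10*x - 4
  f''(x) = 30*x - 10
Substitute x = B_t and multiply the f'' term by 1/2:
  drift     = (1/2) * (30*x - 10) evaluated at B_t = 15*B_t - 5
  diffusion = (15*x^2 - 10*x - 4) evaluated at B_t = 15*B_t^2 - 10*B_t - 4
Therefore d(5*B_t^3 - 5*B_t^2 - 4*B_t - 4) = (15*B_t - 5) dt + (15*B_t^2 - 10*B_t - 4) dB_t.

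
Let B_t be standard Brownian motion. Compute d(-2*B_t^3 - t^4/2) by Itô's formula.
d(-2*B_t^3 - t^4/2) = (-6*B_t - 2*t^3) dt + (-6*B_t^2) dB_t

Itô's formula for f(t, x): d f(t, B_t) = (f_t + (1/2) f_xx) dt + f_x dB_t. Compute partials of f(t, x) = -t^4/2 - 2*x^3:
  f_t(t,x)  = -2*t^3
  f_x(t,x)  = -6*x^2
  f_xx(t,x) = -12*x
Assemble drift = f_t + (1/2) f_xx = -2*t^3 - 6*x and diffusion = f_x = -6*x^2. Substituting x = B_t:
  d(-2*B_t^3 - t^4/2) = (-6*B_t - 2*t^3) dt + (-6*B_t^2) dB_t.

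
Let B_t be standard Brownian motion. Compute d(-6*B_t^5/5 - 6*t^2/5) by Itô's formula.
d(-6*B_t^5/5 - 6*t^2/5) = (-12*B_t^3 - 12*t/5) dt + (-6*B_t^4) dB_t

Itô's formula for f(t, x): d f(t, B_t) = (f_t + (1/2) f_xx) dt + f_x dB_t. Compute partials of f(t, x) = -6*t^2/5 - 6*x^5/5:
  f_t(t,x)  = -12*t/5
  f_x(t,x)  = -6*x^4
  f_xx(t,x) = -24*x^3
Assemble drift = f_t + (1/2) f_xx = -12*t/5 - 12*x^3 and diffusion = f_x = -6*x^4. Substituting x = B_t:
  d(-6*B_t^5/5 - 6*t^2/5) = (-12*B_t^3 - 12*t/5) dt + (-6*B_t^4) dB_t.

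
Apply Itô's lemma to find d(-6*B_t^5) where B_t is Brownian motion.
d(-6*B_t^5) = (-60*B_t^3) dt + (-30*B_t^4) dB_t

Itô's formula for f(B_t) gives d f(B_t) = f'(B_t) dB_t + (1/2) f''(B_t) dt. Compute derivatives of f(x) = -6*x^5:
  f'(x)  = -30*x^4
  f''(x) = -120*x^3
Substitute x = B_t and multiply the f'' term by 1/2:
  drift     = (1/2) * (-120*x^3) evaluated at B_t = -60*B_t^3
  diffusion = (-30*x^4) evaluated at B_t = -30*B_t^4
Therefore d(-6*B_t^5) = (-60*B_t^3) dt + (-30*B_t^4) dB_t.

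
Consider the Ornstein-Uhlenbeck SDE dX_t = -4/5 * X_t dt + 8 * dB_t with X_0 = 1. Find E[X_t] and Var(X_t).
E[X_t] = exp(-4*t/5); Var(X_t) = 40 - 40*exp(-8*t/5)

The OU SDE dX = -theta X dt + sigma dB admits the integrating factor exp(theta t): d(exp(theta t) X_t) = sigma exp(theta t) dB_t. Integrating from 0 to t:
  X_t = x_0 * exp(-theta t) + sigma * int_0^t exp(-theta (t-s)) dB_s.
The Itô integral has mean 0 and (by the Itô isometry) variance sigma^2 * int_0^t exp(-2 theta (t - s)) ds = sigma^2 * (1 - exp(-2 theta t)) / (2 theta).
With theta = 4/5, sigma = 8, x_0 = 1:
  E[X_t] = 1 * exp(-4/5 t) = exp(-4*t/5)
  Var(X_t) = (8)^2 * (1 - exp(-2*4/5 t)) / (2 * 4/5) = 40 - 40*exp(-8*t/5).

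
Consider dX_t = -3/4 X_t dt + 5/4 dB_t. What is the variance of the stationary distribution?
lim Var(X_t) = 25/24

The OU SDE dX = -theta X dt + sigma dB admits the integrating factor exp(theta t): d(exp(theta t) X_t) = sigma exp(theta t) dB_t. Integrating from 0 to t gives X_t = x_0 * exp(-theta t) + sigma * int_0^t exp(-theta (t-s)) dB_s for any initial x_0. The Itô integral has variance (by the Itô isometry) sigma^2 * int_0^t exp(-2 theta (t - s)) ds = sigma^2 * (1 - exp(-2 theta t)) / (2 theta), independent of x_0.
With theta = 3/4, sigma = 5/4:
  Var(X_t) = (5/4)^2 * (1 - exp(-2*3/4 t)) / (2 * 3/4) = 25/24 - 25*exp(-3*t/2)/24.
As t -> infinity, exp(-2*3/4 t) -> 0, so the stationary variance is sigma^2 / (2 theta) = 25/24.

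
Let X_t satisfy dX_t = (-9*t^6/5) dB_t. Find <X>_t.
<X>_t = 81*t^13/325

For an Itô process dX_t = a(t) dt + b(t) dB_t, the quadratic variation is <X>_t = int_0^t b(s)^2 ds (the drift term does not contribute). Here b(s) = -9*s^6/5, so
  b(s)^2 = 81*s^12/25.
Integrating from 0 to t:
  <X>_t = int_0^t (81*s^12/25) ds = 81*t^13/325.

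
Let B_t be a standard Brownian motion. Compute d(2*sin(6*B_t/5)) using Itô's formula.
d(2*sin(6*B_t/5)) = (-36*sin(6*B_t/5)/25) dt + (12*cos(6*B_t/5)/5) dB_t

Itô's formula for f(B_t) gives d f(B_t) = f'(B_t) dB_t + (1/2) f''(B_t) dt. Compute derivatives of f(x) = 2*sin(6*x/5):
  f'(x)  = 12*cos(6*x/5)/5
  f''(x) = -72*sin(6*x/5)/25
Substitute x = B_t and multiply the f'' term by 1/2:
  drift     = (1/2) * (-72*sin(6*x/5)/25) evaluated at B_t = -36*sin(6*B_t/5)/25
  diffusion = (12*cos(6*x/5)/5) evaluated at B_t = 12*cos(6*B_t/5)/5
Therefore d(2*sin(6*B_t/5)) = (-36*sin(6*B_t/5)/25) dt + (12*cos(6*B_t/5)/5) dB_t.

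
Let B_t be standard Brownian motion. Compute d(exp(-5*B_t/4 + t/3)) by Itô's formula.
d(exp(-5*B_t/4 + t/3)) = (107*exp(-5*B_t/4 + t/3)/96) dt + (-5*exp(-5*B_t/4 + t/3)/4) dB_t

Itô's formula for f(t, x): d f(t, B_t) = (f_t + (1/2) f_xx) dt + f_x dB_t. Compute partials of f(t, x) = exp(t/3 - 5*x/4):
  f_t(t,x)  = exp(t/3 - 5*x/4)/3
  f_x(t,x)  = -5*exp(t/3 - 5*x/4)/4
  f_xx(t,x) = 25*exp(t/3 - 5*x/4)/16
Assemble drift = f_t + (1/2) f_xx = 107*exp(t/3 - 5*x/4)/96 and diffusion = f_x = -5*exp(t/3 - 5*x/4)/4. Substituting x = B_t:
  d(exp(-5*B_t/4 + t/3)) = (107*exp(-5*B_t/4 + t/3)/96) dt + (-5*exp(-5*B_t/4 + t/3)/4) dB_t.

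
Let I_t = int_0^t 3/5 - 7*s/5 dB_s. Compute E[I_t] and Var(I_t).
E[I_t] = 0; Var(I_t) = t*(49*t^2 - 63*t + 27)/75

The Itô integral of a deterministic integrand f(s) has mean 0 because each increment f(s) * (B_{s+ds} - B_s) has mean 0. By the Itô isometry:
  Var( int_0^t f(s) dB_s ) = E[ (int_0^t f(s) dB_s)^2 ] = int_0^t f(s)^2 ds.
Here f(s) = 3/5 - 7*s/5, so f(s)^2 = (7*s - 3)^2/25. Integrate:
  int_0^t ((7*s - 3)^2/25) ds = t*(49*t^2 - 63*t + 27)/75.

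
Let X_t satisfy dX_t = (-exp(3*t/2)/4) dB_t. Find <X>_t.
<X>_t = exp(3*t)/48 - 1/48

For an Itô process dX_t = a(t) dt + b(t) dB_t, the quadratic variation is <X>_t = int_0^t b(s)^2 ds (the drift term does not contribute). Here b(s) = -exp(3*s/2)/4, so
  b(s)^2 = exp(3*s)/16.
Integrating from 0 to t:
  <X>_t = int_0^t (exp(3*s)/16) ds = exp(3*t)/48 - 1/48.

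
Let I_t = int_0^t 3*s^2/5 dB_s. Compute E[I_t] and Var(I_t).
E[I_t] = 0; Var(I_t) = 9*t^5/125

The Itô integral of a deterministic integrand f(s) has mean 0 because each increment f(s) * (B_{s+ds} - B_s) has mean 0. By the Itô isometry:
  Var( int_0^t f(s) dB_s ) = E[ (int_0^t f(s) dB_s)^2 ] = int_0^t f(s)^2 ds.
Here f(s) = 3*s^2/5, so f(s)^2 = 9*s^4/25. Integrate:
  int_0^t (9*s^4/25) ds = 9*t^5/125.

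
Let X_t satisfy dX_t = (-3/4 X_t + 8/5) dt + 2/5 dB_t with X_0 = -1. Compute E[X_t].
E[X_t] = 32/15 - 47*exp(-3*t/4)/15

Taking expectations and using E[dB_t] = 0, the mean m(t) = E[X_t] satisfies the ODE m'(t) = a m(t) + b with m(0) = x_0. With a = -3/4, b = 8/5, x_0 = -1, the solution is
  m(t) = x_0 * exp(a t) + (b/a) * (exp(a t) - 1)
       = (-1) * exp((-3/4) t) + ((8/5)/(-3/4)) * (exp((-3/4) t) - 1)
       = 32/15 - 47*exp(-3*t/4)/15.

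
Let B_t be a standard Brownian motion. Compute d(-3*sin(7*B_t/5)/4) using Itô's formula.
d(-3*sin(7*B_t/5)/4) = (147*sin(7*B_t/5)/200) dt + (-21*cos(7*B_t/5)/20) dB_t

Itô's formula for f(B_t) gives d f(B_t) = f'(B_t) dB_t + (1/2) f''(B_t) dt. Compute derivatives of f(x) = -3*sin(7*x/5)/4:
  f'(x)  = -21*cos(7*x/5)/20
  f''(x) = 147*sin(7*x/5)/100
Substitute x = B_t and multiply the f'' term by 1/2:
  drift     = (1/2) * (147*sin(7*x/5)/100) evaluated at B_t = 147*sin(7*B_t/5)/200
  diffusion = (-21*cos(7*x/5)/20) evaluated at B_t = -21*cos(7*B_t/5)/20
Therefore d(-3*sin(7*B_t/5)/4) = (147*sin(7*B_t/5)/200) dt + (-21*cos(7*B_t/5)/20) dB_t.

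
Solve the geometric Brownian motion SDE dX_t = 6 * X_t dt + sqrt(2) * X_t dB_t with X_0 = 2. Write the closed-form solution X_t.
X_t = 2 * exp((5) * t + (sqrt(2)) * B_t)

For GBM dX = mu X dt + sigma X dB with X_0 = x_0, apply Itô to Y = log X: dY = (mu - sigma^2/2) dt + sigma dB, so Y_t = log(x_0) + (mu - sigma^2/2) t + sigma B_t and hence X_t = x_0 * exp((mu - sigma^2/2) t + sigma B_t).
With mu = 6, sigma = sqrt(2), x_0 = 2, this gives:
  X_t = 2 * exp((5) * t + (sqrt(2)) * B_t).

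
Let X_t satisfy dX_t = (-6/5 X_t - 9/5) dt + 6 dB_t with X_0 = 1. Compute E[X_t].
E[X_t] = -3/2 + 5*exp(-6*t/5)/2

Taking expectations and using E[dB_t] = 0, the mean m(t) = E[X_t] satisfies the ODE m'(t) = a m(t) + b with m(0) = x_0. With a = -6/5, b = -9/5, x_0 = 1, the solution is
  m(t) = x_0 * exp(a t) + (b/a) * (exp(a t) - 1)
       = 1 * exp((-6/5) t) + ((-9/5)/(-6/5)) * (exp((-6/5) t) - 1)
       = -3/2 + 5*exp(-6*t/5)/2.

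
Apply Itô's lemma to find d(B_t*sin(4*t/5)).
d(B_t*sin(4*t/5)) = (4*B_t*cos(4*t/5)/5) dt + (sin(4*t/5)) dB_t

Itô's formula for f(t, x): d f(t, B_t) = (f_t + (1/2) f_xx) dt + f_x dB_t. Compute partials of f(t, x) = x*sin(4*t/5):
  f_t(t,x)  = 4*x*cos(4*t/5)/5
  f_x(t,x)  = sin(4*t/5)
  f_xx(t,x) = 0
Assemble drift = f_t + (1/2) f_xx = 4*x*cos(4*t/5)/5 and diffusion = f_x = sin(4*t/5). Substituting x = B_t:
  d(B_t*sin(4*t/5)) = (4*B_t*cos(4*t/5)/5) dt + (sin(4*t/5)) dB_t.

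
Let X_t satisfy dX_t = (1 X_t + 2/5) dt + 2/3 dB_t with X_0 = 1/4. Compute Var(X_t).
Var(X_t) = 2*exp(2*t)/9 - 2/9

The variance V(t) = Var(X_t) satisfies V'(t) = 2 a V(t) + c^2 with V(0) = 0 (drift coefficient is linear in X, diffusion is constant). With a = 1, c = 2/3, the solution is
  V(t) = (c^2 / (2 a)) * (exp(2 a t) - 1)
       = ((2/3)^2 / (2*1)) * (exp(2 t) - 1)
       = 2*exp(2*t)/9 - 2/9.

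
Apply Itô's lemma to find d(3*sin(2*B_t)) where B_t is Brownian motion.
d(3*sin(2*B_t)) = (-6*sin(2*B_t)) dt + (6*cos(2*B_t)) dB_t

Itô's formula for f(B_t) gives d f(B_t) = f'(B_t) dB_t + (1/2) f''(B_t) dt. Compute derivatives of f(x) = 3*sin(2*x):
  f'(x)  = 6*cos(2*x)
  f''(x) = -12*sin(2*x)
Substitute x = B_t and multiply the f'' term by 1/2:
  drift     = (1/2) * (-12*sin(2*x)) evaluated at B_t = -6*sin(2*B_t)
  diffusion = (6*cos(2*x)) evaluated at B_t = 6*cos(2*B_t)
Therefore d(3*sin(2*B_t)) = (-6*sin(2*B_t)) dt + (6*cos(2*B_t)) dB_t.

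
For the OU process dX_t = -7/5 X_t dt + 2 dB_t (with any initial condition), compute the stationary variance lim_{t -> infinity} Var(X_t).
lim Var(X_t) = 10/7

The OU SDE dX = -theta X dt + sigma dB admits the integrating factor exp(theta t): d(exp(theta t) X_t) = sigma exp(theta t) dB_t. Integrating from 0 to t gives X_t = x_0 * exp(-theta t) + sigma * int_0^t exp(-theta (t-s)) dB_s for any initial x_0. The Itô integral has variance (by the Itô isometry) sigma^2 * int_0^t exp(-2 theta (t - s)) ds = sigma^2 * (1 - exp(-2 theta t)) / (2 theta), independent of x_0.
With theta = 7/5, sigma = 2:
  Var(X_t) = (2)^2 * (1 - exp(-2*7/5 t)) / (2 * 7/5) = 10/7 - 10*exp(-14*t/5)/7.
As t -> infinity, exp(-2*7/5 t) -> 0, so the stationary variance is sigma^2 / (2 theta) = 10/7.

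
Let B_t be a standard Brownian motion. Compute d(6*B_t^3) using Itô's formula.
d(6*B_t^3) = (18*B_t) dt + (18*B_t^2) dB_t

Itô's formula for f(B_t) gives d f(B_t) = f'(B_t) dB_t + (1/2) f''(B_t) dt. Compute derivatives of f(x) = 6*x^3:
  f'(x)  = 18*x^2
  f''(x) = 36*x
Substitute x = B_t and multiply the f'' term by 1/2:
  drift     = (1/2) * (36*x) evaluated at B_t = 18*B_t
  diffusion = (18*x^2) evaluated at B_t = 18*B_t^2
Therefore d(6*B_t^3) = (18*B_t) dt + (18*B_t^2) dB_t.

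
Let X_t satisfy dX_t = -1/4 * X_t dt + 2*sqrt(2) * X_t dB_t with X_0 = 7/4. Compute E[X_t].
E[X_t] = 7*exp(-t/4)/4

For GBM dX = mu X dt + sigma X dB with X_0 = x_0, apply Itô to Y = log X: dY = (mu - sigma^2/2) dt + sigma dB, so Y_t = log(x_0) + (mu - sigma^2/2) t + sigma B_t and hence X_t = x_0 * exp((mu - sigma^2/2) t + sigma B_t).
With mu = -1/4, sigma = 2*sqrt(2), x_0 = 7/4, this gives:
  X_t = 7/4 * exp((-17/4) * t + (2*sqrt(2)) * B_t).
Since sigma*B_t ~ Normal(0, sigma^2 t), E[exp(sigma*B_t)] = exp(sigma^2 t / 2); so E[X_t] = x_0 * exp((mu - sigma^2/2) t) * exp(sigma^2 t / 2) = x_0 * exp(mu t) = 7*exp(-t/4)/4.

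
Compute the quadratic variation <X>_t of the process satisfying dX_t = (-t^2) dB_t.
<X>_t = t^5/5

For an Itô process dX_t = a(t) dt + b(t) dB_t, the quadratic variation is <X>_t = int_0^t b(s)^2 ds (the drift term does not contribute). Here b(s) = -s^2, so
  b(s)^2 = s^4.
Integrating from 0 to t:
  <X>_t = int_0^t (s^4) ds = t^5/5.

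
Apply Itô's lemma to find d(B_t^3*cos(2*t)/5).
d(B_t^3*cos(2*t)/5) = (B_t*(-2*B_t^2*sin(2*t) + 3*cos(2*t))/5) dt + (3*B_t^2*cos(2*t)/5) dB_t

Itô's formula for f(t, x): d f(t, B_t) = (f_t + (1/2) f_xx) dt + f_x dB_t. Compute partials of f(t, x) = x^3*cos(2*t)/5:
  f_t(t,x)  = -2*x^3*sin(2*t)/5
  f_x(t,x)  = 3*x^2*cos(2*t)/5
  f_xx(t,x) = 6*x*cos(2*t)/5
Assemble drift = f_t + (1/2) f_xx = x*(-2*x^2*sin(2*t) + 3*cos(2*t))/5 and diffusion = f_x = 3*x^2*cos(2*t)/5. Substituting x = B_t:
  d(B_t^3*cos(2*t)/5) = (B_t*(-2*B_t^2*sin(2*t) + 3*cos(2*t))/5) dt + (3*B_t^2*cos(2*t)/5) dB_t.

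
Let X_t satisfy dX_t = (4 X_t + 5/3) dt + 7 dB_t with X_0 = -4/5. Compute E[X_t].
E[X_t] = -23*exp(4*t)/60 - 5/12

Taking expectations and using E[dB_t] = 0, the mean m(t) = E[X_t] satisfies the ODE m'(t) = a m(t) + b with m(0) = x_0. With a = 4, b = 5/3, x_0 = -4/5, the solution is
  m(t) = x_0 * exp(a t) + (b/a) * (exp(a t) - 1)
       = (-4/5) * exp(4 t) + ((5/3)/4) * (exp(4 t) - 1)
       = -23*exp(4*t)/60 - 5/12.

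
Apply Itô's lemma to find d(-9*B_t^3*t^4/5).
d(-9*B_t^3*t^4/5) = (9*B_t*t^3*(-4*B_t^2 - 3*t)/5) dt + (-27*B_t^2*t^4/5) dB_t

Itô's formula for f(t, x): d f(t, B_t) = (f_t + (1/2) f_xx) dt + f_x dB_t. Compute partials of f(t, x) = -9*t^4*x^3/5:
  f_t(t,x)  = -36*t^3*x^3/5
  f_x(t,x)  = -27*t^4*x^2/5
  f_xx(t,x) = -54*t^4*x/5
Assemble drift = f_t + (1/2) f_xx = 9*t^3*x*(-3*t - 4*x^2)/5 and diffusion = f_x = -27*t^4*x^2/5. Substituting x = B_t:
  d(-9*B_t^3*t^4/5) = (9*B_t*t^3*(-4*B_t^2 - 3*t)/5) dt + (-27*B_t^2*t^4/5) dB_t.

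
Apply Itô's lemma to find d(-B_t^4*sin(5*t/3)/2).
d(-B_t^4*sin(5*t/3)/2) = (-B_t^2*(5*B_t^2*cos(5*t/3) + 18*sin(5*t/3))/6) dt + (-2*B_t^3*sin(5*t/3)) dB_t

Itô's formula for f(t, x): d f(t, B_t) = (f_t + (1/2) f_xx) dt + f_x dB_t. Compute partials of f(t, x) = -x^4*sin(5*t/3)/2:
  f_t(t,x)  = -5*x^4*cos(5*t/3)/6
  f_x(t,x)  = -2*x^3*sin(5*t/3)
  f_xx(t,x) = -6*x^2*sin(5*t/3)
Assemble drift = f_t + (1/2) f_xx = -x^2*(5*x^2*cos(5*t/3) + 18*sin(5*t/3))/6 and diffusion = f_x = -2*x^3*sin(5*t/3). Substituting x = B_t:
  d(-B_t^4*sin(5*t/3)/2) = (-B_t^2*(5*B_t^2*cos(5*t/3) + 18*sin(5*t/3))/6) dt + (-2*B_t^3*sin(5*t/3)) dB_t.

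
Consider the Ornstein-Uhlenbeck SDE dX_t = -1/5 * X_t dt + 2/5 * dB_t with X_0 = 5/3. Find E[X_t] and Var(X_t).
E[X_t] = 5*exp(-t/5)/3; Var(X_t) = 2/5 - 2*exp(-2*t/5)/5

The OU SDE dX = -theta X dt + sigma dB admits the integrating factor exp(theta t): d(exp(theta t) X_t) = sigma exp(theta t) dB_t. Integrating from 0 to t:
  X_t = x_0 * exp(-theta t) + sigma * int_0^t exp(-theta (t-s)) dB_s.
The Itô integral has mean 0 and (by the Itô isometry) variance sigma^2 * int_0^t exp(-2 theta (t - s)) ds = sigma^2 * (1 - exp(-2 theta t)) / (2 theta).
With theta = 1/5, sigma = 2/5, x_0 = 5/3:
  E[X_t] = 5/3 * exp(-1/5 t) = 5*exp(-t/5)/3
  Var(X_t) = (2/5)^2 * (1 - exp(-2*1/5 t)) / (2 * 1/5) = 2/5 - 2*exp(-2*t/5)/5.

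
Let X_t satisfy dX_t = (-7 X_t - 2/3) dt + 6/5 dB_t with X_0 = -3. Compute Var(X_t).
Var(X_t) = 18/175 - 18*exp(-14*t)/175

The variance V(t) = Var(X_t) satisfies V'(t) = 2 a V(t) + c^2 with V(0) = 0 (drift coefficient is linear in X, diffusion is constant). With a = -7, c = 6/5, the solution is
  V(t) = (c^2 / (2 a)) * (exp(2 a t) - 1)
       = ((6/5)^2 / (2*(-7))) * (exp((-14) t) - 1)
       = 18/175 - 18*exp(-14*t)/175.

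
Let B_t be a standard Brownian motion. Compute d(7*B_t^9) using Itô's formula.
d(7*B_t^9) = (252*B_t^7) dt + (63*B_t^8) dB_t

Itô's formula for f(B_t) gives d f(B_t) = f'(B_t) dB_t + (1/2) f''(B_t) dt. Compute derivatives of f(x) = 7*x^9:
  f'(x)  = 63*x^8
  f''(x) = 504*x^7
Substitute x = B_t and multiply the f'' term by 1/2:
  drift     = (1/2) * (504*x^7) evaluated at B_t = 252*B_t^7
  diffusion = (63*x^8) evaluated at B_t = 63*B_t^8
Therefore d(7*B_t^9) = (252*B_t^7) dt + (63*B_t^8) dB_t.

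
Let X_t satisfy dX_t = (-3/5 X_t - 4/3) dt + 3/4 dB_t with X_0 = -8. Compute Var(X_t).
Var(X_t) = 15/32 - 15*exp(-6*t/5)/32

The variance V(t) = Var(X_t) satisfies V'(t) = 2 a V(t) + c^2 with V(0) = 0 (drift coefficient is linear in X, diffusion is constant). With a = -3/5, c = 3/4, the solution is
  V(t) = (c^2 / (2 a)) * (exp(2 a t) - 1)
       = ((3/4)^2 / (2*(-3/5))) * (exp((-6/5) t) - 1)
       = 15/32 - 15*exp(-6*t/5)/32.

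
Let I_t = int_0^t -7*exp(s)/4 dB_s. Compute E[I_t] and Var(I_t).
E[I_t] = 0; Var(I_t) = 49*exp(2*t)/32 - 49/32

The Itô integral of a deterministic integrand f(s) has mean 0 because each increment f(s) * (B_{s+ds} - B_s) has mean 0. By the Itô isometry:
  Var( int_0^t f(s) dB_s ) = E[ (int_0^t f(s) dB_s)^2 ] = int_0^t f(s)^2 ds.
Here f(s) = -7*exp(s)/4, so f(s)^2 = 49*exp(2*s)/16. Integrate:
  int_0^t (49*exp(2*s)/16) ds = 49*exp(2*t)/32 - 49/32.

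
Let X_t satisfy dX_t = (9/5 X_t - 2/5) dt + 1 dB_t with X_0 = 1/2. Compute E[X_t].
E[X_t] = 5*exp(9*t/5)/18 + 2/9

Taking expectations and using E[dB_t] = 0, the mean m(t) = E[X_t] satisfies the ODE m'(t) = a m(t) + b with m(0) = x_0. With a = 9/5, b = -2/5, x_0 = 1/2, the solution is
  m(t) = x_0 * exp(a t) + (b/a) * (exp(a t) - 1)
       = (1/2) * exp((9/5) t) + ((-2/5)/(9/5)) * (exp((9/5) t) - 1)
       = 5*exp(9*t/5)/18 + 2/9.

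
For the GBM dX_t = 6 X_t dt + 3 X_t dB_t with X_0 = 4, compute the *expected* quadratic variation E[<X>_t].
E[<X>_t] = 48*exp(21*t)/7 - 48/7

<X>_t = int_0^t (3 * X_s)^2 ds. Taking expectation inside the integral: E[<X>_t] = 3^2 * int_0^t E[X_s^2] ds. For GBM, E[X_s^2] = x_0^2 * exp((2 mu + sigma^2) s). Integrating:
  E[<X>_t] = 3^2 * 4^2 * (exp((2*6 + 3^2) t) - 1) / (2*6 + 3^2)
           = 3^2 * 4^2 * (exp(21 t) - 1) / 21 = 48*exp(21*t)/7 - 48/7.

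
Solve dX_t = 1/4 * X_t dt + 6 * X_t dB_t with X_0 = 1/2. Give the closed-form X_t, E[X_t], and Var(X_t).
X_t = 1/2 * exp((-71/4) t + (6) B_t); E[X_t] = exp(t/4)/2; Var(X_t) = (exp(36*t) - 1)*exp(t/2)/4

For GBM dX = mu X dt + sigma X dB with X_0 = x_0, apply Itô to Y = log X: dY = (mu - sigma^2/2) dt + sigma dB, so Y_t = log(x_0) + (mu - sigma^2/2) t + sigma B_t and hence X_t = x_0 * exp((mu - sigma^2/2) t + sigma B_t).
With mu = 1/4, sigma = 6, x_0 = 1/2, this gives:
  X_t = 1/2 * exp((-71/4) * t + (6) * B_t).
Since sigma*B_t ~ Normal(0, sigma^2 t), E[exp(sigma*B_t)] = exp(sigma^2 t / 2); so E[X_t] = x_0 * exp((mu - sigma^2/2) t) * exp(sigma^2 t / 2) = x_0 * exp(mu t) = exp(t/4)/2.
Var(X_t) = E[X_t^2] - (E[X_t])^2 = x_0^2 * exp(2 mu t) * (exp(sigma^2 t) - 1) = (exp(36*t) - 1)*exp(t/2)/4.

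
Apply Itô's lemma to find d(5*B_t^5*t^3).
d(5*B_t^5*t^3) = (B_t^3*t^2*(15*B_t^2 + 50*t)) dt + (25*B_t^4*t^3) dB_t

Itô's formula for f(t, x): d f(t, B_t) = (f_t + (1/2) f_xx) dt + f_x dB_t. Compute partials of f(t, x) = 5*t^3*x^5:
  f_t(t,x)  = 15*t^2*x^5
  f_x(t,x)  = 25*t^3*x^4
  f_xx(t,x) = 100*t^3*x^3
Assemble drift = f_t + (1/2) f_xx = t^2*x^3*(50*t + 15*x^2) and diffusion = f_x = 25*t^3*x^4. Substituting x = B_t:
  d(5*B_t^5*t^3) = (B_t^3*t^2*(15*B_t^2 + 50*t)) dt + (25*B_t^4*t^3) dB_t.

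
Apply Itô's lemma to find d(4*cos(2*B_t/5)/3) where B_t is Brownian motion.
d(4*cos(2*B_t/5)/3) = (-8*cos(2*B_t/5)/75) dt + (-8*sin(2*B_t/5)/15) dB_t

Itô's formula for f(B_t) gives d f(B_t) = f'(B_t) dB_t + (1/2) f''(B_t) dt. Compute derivatives of f(x) = 4*cos(2*x/5)/3:
  f'(x)  = -8*sin(2*x/5)/15
  f''(x) = -16*cos(2*x/5)/75
Substitute x = B_t and multiply the f'' term by 1/2:
  drift     = (1/2) * (-16*cos(2*x/5)/75) evaluated at B_t = -8*cos(2*B_t/5)/75
  diffusion = (-8*sin(2*x/5)/15) evaluated at B_t = -8*sin(2*B_t/5)/15
Therefore d(4*cos(2*B_t/5)/3) = (-8*cos(2*B_t/5)/75) dt + (-8*sin(2*B_t/5)/15) dB_t.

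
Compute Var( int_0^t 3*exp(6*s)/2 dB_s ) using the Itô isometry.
Var = 3*exp(12*t)/16 - 3/16

The Itô integral of a deterministic integrand f(s) has mean 0 because each increment f(s) * (B_{s+ds} - B_s) has mean 0. By the Itô isometry:
  Var( int_0^t f(s) dB_s ) = E[ (int_0^t f(s) dB_s)^2 ] = int_0^t f(s)^2 ds.
Here f(s) = 3*exp(6*s)/2, so f(s)^2 = 9*exp(12*s)/4. Integrate:
  int_0^t (9*exp(12*s)/4) ds = 3*exp(12*t)/16 - 3/16.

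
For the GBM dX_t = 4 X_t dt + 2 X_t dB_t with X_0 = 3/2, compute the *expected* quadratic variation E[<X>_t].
E[<X>_t] = 3*exp(12*t)/4 - 3/4

<X>_t = int_0^t (2 * X_s)^2 ds. Taking expectation inside the integral: E[<X>_t] = 2^2 * int_0^t E[X_s^2] ds. For GBM, E[X_s^2] = x_0^2 * exp((2 mu + sigma^2) s). Integrating:
  E[<X>_t] = 2^2 * (3/2)^2 * (exp((2*4 + 2^2) t) - 1) / (2*4 + 2^2)
           = 2^2 * (3/2)^2 * (exp(12 t) - 1) / 12 = 3*exp(12*t)/4 - 3/4.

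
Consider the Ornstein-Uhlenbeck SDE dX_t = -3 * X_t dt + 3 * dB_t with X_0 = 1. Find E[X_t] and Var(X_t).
E[X_t] = exp(-3*t); Var(X_t) = 3/2 - 3*exp(-6*t)/2

The OU SDE dX = -theta X dt + sigma dB admits the integrating factor exp(theta t): d(exp(theta t) X_t) = sigma exp(theta t) dB_t. Integrating from 0 to t:
  X_t = x_0 * exp(-theta t) + sigma * int_0^t exp(-theta (t-s)) dB_s.
The Itô integral has mean 0 and (by the Itô isometry) variance sigma^2 * int_0^t exp(-2 theta (t - s)) ds = sigma^2 * (1 - exp(-2 theta t)) / (2 theta).
With theta = 3, sigma = 3, x_0 = 1:
  E[X_t] = 1 * exp(-3 t) = exp(-3*t)
  Var(X_t) = (3)^2 * (1 - exp(-2*3 t)) / (2 * 3) = 3/2 - 3*exp(-6*t)/2.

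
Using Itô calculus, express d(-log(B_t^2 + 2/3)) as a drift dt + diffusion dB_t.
d(-log(B_t^2 + 2/3)) = (3*(3*B_t^2 - 2)/(3*B_t^2 + 2)^2) dt + (-6*B_t/(3*B_t^2 + 2)) dB_t

Itô's formula for f(B_t) gives d f(B_t) = f'(B_t) dB_t + (1/2) f''(B_t) dt. Compute derivatives of f(x) = -log(x^2 + 2/3):
  f'(x)  = -6*x/(3*x^2 + 2)
  f''(x) = 6*(3*x^2 - 2)/(3*x^2 + 2)^2
Substitute x = B_t and multiply the f'' term by 1/2:
  drift     = (1/2) * (6*(3*x^2 - 2)/(3*x^2 + 2)^2) evaluated at B_t = 3*(3*B_t^2 - 2)/(3*B_t^2 + 2)^2
  diffusion = (-6*x/(3*x^2 + 2)) evaluated at B_t = -6*B_t/(3*B_t^2 + 2)
Therefore d(-log(B_t^2 + 2/3)) = (3*(3*B_t^2 - 2)/(3*B_t^2 + 2)^2) dt + (-6*B_t/(3*B_t^2 + 2)) dB_t.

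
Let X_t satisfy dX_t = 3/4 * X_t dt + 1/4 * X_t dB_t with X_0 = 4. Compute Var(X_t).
Var(X_t) = 16*(exp(t/16) - 1)*exp(3*t/2)

For GBM dX = mu X dt + sigma X dB with X_0 = x_0, apply Itô to Y = log X: dY = (mu - sigma^2/2) dt + sigma dB, so Y_t = log(x_0) + (mu - sigma^2/2) t + sigma B_t and hence X_t = x_0 * exp((mu - sigma^2/2) t + sigma B_t).
With mu = 3/4, sigma = 1/4, x_0 = 4, this gives:
  X_t = 4 * exp((23/32) * t + (1/4) * B_t).
Since sigma*B_t ~ Normal(0, sigma^2 t), E[exp(sigma*B_t)] = exp(sigma^2 t / 2); so E[X_t] = x_0 * exp((mu - sigma^2/2) t) * exp(sigma^2 t / 2) = x_0 * exp(mu t) = 4*exp(3*t/4).
Var(X_t) = E[X_t^2] - (E[X_t])^2 = x_0^2 * exp(2 mu t) * (exp(sigma^2 t) - 1) = 16*(exp(t/16) - 1)*exp(3*t/2).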